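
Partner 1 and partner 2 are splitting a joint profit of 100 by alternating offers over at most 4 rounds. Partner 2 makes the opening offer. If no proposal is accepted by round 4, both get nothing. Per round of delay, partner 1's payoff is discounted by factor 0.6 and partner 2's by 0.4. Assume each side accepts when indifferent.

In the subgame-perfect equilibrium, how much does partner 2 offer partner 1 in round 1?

Work backward from the last round.
Round 4 (partner 1 proposes): partner 2 will accept anything ≥ 0, so partner 1 offers 0 and keeps 100.
Round 3 (partner 2 proposes): partner 1 can get 100 next round, worth 0.6 × 100 = 60 now, so partner 2 offers 60, keeping 40.
Round 2 (partner 1 proposes): partner 2 can get 40 next round, worth 0.4 × 40 = 16 now, so partner 1 offers 16, keeping 84.
Round 1 (partner 2 proposes): partner 1 can get 84 next round, worth 0.6 × 84 = 50.4 now; partner 2 offers that and keeps 49.6.

50.4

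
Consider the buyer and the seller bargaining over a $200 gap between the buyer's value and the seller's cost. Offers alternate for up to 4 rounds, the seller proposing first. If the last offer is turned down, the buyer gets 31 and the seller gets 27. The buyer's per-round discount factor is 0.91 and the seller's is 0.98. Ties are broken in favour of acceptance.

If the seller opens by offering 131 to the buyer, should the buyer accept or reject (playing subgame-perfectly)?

Reject

Round 4 (the buyer proposes): the seller gets 27 if talks fail, so the buyer offers 27 and keeps 173.
Round 3 (the seller proposes): the buyer can get 173 next round, worth 0.91 × 173 = 157.43 now. The seller offers 157.43 and keeps 200 − 157.43 = 42.57.
Round 2 (the buyer proposes): the seller can get 42.57 next round, worth 0.98 × 42.57 = 41.7186 now. The buyer offers 41.7186 and keeps 200 − 41.7186 = 158.2814.
So by rejecting in round 1, the buyer gets 158.2814 next round, worth 0.91 × 158.2814 = 144.036074 now.
Offer 131 < 144.036074, so the buyer rejects.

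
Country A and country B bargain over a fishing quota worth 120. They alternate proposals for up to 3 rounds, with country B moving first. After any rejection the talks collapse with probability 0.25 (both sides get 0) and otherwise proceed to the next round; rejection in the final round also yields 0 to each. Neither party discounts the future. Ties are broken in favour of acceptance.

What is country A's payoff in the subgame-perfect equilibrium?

Round 3 (country B proposes): country A will accept anything ≥ 0, so country B offers 0 and keeps 120.
Round 2 (country A proposes): rejecting gives country B an expected 0.75 × 120 = 90. Country A offers 90 and keeps 120 − 90 = 30.
Round 1 (country B proposes): rejecting gives country A an expected 0.75 × 30 = 22.5, so country B offers 22.5, keeping 97.5.

22.5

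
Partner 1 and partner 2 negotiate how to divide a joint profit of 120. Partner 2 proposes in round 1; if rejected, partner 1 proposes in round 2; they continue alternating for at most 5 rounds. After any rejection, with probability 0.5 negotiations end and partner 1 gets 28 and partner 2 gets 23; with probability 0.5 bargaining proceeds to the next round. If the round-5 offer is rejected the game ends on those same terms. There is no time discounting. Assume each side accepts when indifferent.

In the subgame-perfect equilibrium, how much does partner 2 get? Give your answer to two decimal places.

By backward induction:
Round 5 (partner 2 proposes): partner 1 gets 28 if talks fail, so partner 2 offers 28 and keeps 92.
Round 4 (partner 1 proposes): rejecting gives partner 2 an expected 0.5 × 92 + 0.5 × 23 = 57.5; partner 1 offers that and keeps 62.5.
Round 3 (partner 2 proposes): rejecting gives partner 1 an expected 0.5 × 62.5 + 0.5 × 28 = 45.25; partner 2 offers that and keeps 74.75.
Round 2 (partner 1 proposes): rejecting gives partner 2 an expected 0.5 × 74.75 + 0.5 × 23 = 48.875; partner 1 offers that and keeps 71.125.
Round 1 (partner 2 proposes): rejecting gives partner 1 an expected 0.5 × 71.125 + 0.5 × 28 = 49.5625. Partner 2 offers 49.5625 and keeps 120 − 49.5625 = 70.4375.

70.44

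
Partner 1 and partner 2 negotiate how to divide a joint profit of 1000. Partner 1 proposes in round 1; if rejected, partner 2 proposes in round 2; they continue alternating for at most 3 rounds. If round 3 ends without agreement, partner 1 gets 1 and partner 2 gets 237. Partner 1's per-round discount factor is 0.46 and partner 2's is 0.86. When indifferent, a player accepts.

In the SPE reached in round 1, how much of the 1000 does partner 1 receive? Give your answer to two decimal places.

441.84

Round 3 (partner 1 proposes): partner 2 gets 237 if talks fail, so partner 1 offers 237 and keeps 763.
Round 2 (partner 2 proposes): partner 1 can get 763 next round, worth 0.46 × 763 = 350.98 now; partner 2 offers that and keeps 649.02.
Round 1 (partner 1 proposes): partner 2 can get 649.02 next round, worth 0.86 × 649.02 = 558.1572 now, so partner 1 offers 558.1572, keeping 441.8428.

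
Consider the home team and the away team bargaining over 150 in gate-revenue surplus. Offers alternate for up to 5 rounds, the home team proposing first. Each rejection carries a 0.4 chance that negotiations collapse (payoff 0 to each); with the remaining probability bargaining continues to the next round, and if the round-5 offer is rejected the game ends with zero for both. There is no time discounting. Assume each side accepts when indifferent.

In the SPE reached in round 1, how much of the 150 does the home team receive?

By backward induction:
Round 5 (the home team proposes): rejection yields 0 for the away team; the home team offers 0 and keeps 150.
Round 4 (the away team proposes): rejecting gives the home team an expected 0.6 × 150 = 90, so the away team offers 90, keeping 60.
Round 3 (the home team proposes): rejecting gives the away team an expected 0.6 × 60 = 36; the home team offers that and keeps 114.
Round 2 (the away team proposes): rejecting gives the home team an expected 0.6 × 114 = 68.4. The away team offers 68.4 and keeps 150 − 68.4 = 81.6.
Round 1 (the home team proposes): rejecting gives the away team an expected 0.6 × 81.6 = 48.96. The home team offers 48.96 and keeps 150 − 48.96 = 101.04.

101.04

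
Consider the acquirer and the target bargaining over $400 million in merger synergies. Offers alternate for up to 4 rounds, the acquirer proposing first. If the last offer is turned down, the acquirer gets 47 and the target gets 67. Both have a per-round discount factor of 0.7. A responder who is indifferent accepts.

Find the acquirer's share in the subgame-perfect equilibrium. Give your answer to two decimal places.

Round 4 (the target proposes): the acquirer gets 47 if talks fail, so the target offers 47 and keeps 353.
Round 3 (the acquirer proposes): the target can get 353 next round, worth 0.7 × 353 = 247.1 now. The acquirer offers 247.1 and keeps 400 − 247.1 = 152.9.
Round 2 (the target proposes): the acquirer can get 152.9 next round, worth 0.7 × 152.9 = 107.03 now. The target offers 107.03 and keeps 400 − 107.03 = 292.97.
Round 1 (the acquirer proposes): the target can get 292.97 next round, worth 0.7 × 292.97 = 205.079 now, so the acquirer offers 205.079, keeping 194.921.

194.92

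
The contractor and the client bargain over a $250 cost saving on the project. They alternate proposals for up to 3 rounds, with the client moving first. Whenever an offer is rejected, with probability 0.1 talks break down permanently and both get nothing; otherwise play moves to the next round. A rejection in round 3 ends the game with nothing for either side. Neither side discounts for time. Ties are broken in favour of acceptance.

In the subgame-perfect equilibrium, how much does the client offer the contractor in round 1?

Round 3 (the client proposes): rejection yields 0 for the contractor; the client offers 0 and keeps 250.
Round 2 (the contractor proposes): rejecting gives the client an expected 0.9 × 250 = 225. The contractor offers 225 and keeps 250 − 225 = 25.
Round 1 (the client proposes): rejecting gives the contractor an expected 0.9 × 25 = 22.5; the client offers that and keeps 227.5.

22.5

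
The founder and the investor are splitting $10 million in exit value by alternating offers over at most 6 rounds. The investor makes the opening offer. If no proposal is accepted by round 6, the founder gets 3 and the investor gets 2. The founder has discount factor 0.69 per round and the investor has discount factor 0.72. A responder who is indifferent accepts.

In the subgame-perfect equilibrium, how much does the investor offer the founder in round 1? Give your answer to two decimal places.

4.25

Round 6 (the founder proposes): the investor gets 2 if talks fail, so the founder offers 2 and keeps 8.
Round 5 (the investor proposes): the founder can get 8 next round, worth 0.69 × 8 = 5.52 now; the investor offers that and keeps 4.48.
Round 4 (the founder proposes): the investor can get 4.48 next round, worth 0.72 × 4.48 = 3.2256 now. The founder offers 3.2256 and keeps 10 − 3.2256 = 6.7744.
Round 3 (the investor proposes): the founder can get 6.7744 next round, worth 0.69 × 6.7744 = 4.674336 now, so the investor offers 4.674336, keeping 5.325664.
Round 2 (the founder proposes): the investor can get 5.325664 next round, worth 0.72 × 5.325664 = 3.83447808 now. The founder offers 3.83447808 and keeps 10 − 3.83447808 = 6.16552192.
Round 1 (the investor proposes): the founder can get 6.16552192 next round, worth 0.69 × 6.16552192 = 4.2542101248 now. The investor offers 4.2542101248 and keeps 10 − 4.2542101248 = 5.7457898752.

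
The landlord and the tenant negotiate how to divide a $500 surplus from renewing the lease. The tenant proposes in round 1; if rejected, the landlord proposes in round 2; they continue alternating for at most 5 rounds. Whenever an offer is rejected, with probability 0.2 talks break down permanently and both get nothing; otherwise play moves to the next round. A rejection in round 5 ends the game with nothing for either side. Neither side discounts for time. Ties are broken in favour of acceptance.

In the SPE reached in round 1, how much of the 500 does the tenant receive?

By backward induction:
Round 5 (the tenant proposes): the landlord will accept anything ≥ 0, so the tenant offers 0 and keeps 500.
Round 4 (the landlord proposes): rejecting gives the tenant an expected 0.8 × 500 = 400, so the landlord offers 400, keeping 100.
Round 3 (the tenant proposes): rejecting gives the landlord an expected 0.8 × 100 = 80; the tenant offers that and keeps 420.
Round 2 (the landlord proposes): rejecting gives the tenant an expected 0.8 × 420 = 336; the landlord offers that and keeps 164.
Round 1 (the tenant proposes): rejecting gives the landlord an expected 0.8 × 164 = 131.2. The tenant offers 131.2 and keeps 500 − 131.2 = 368.8.

368.8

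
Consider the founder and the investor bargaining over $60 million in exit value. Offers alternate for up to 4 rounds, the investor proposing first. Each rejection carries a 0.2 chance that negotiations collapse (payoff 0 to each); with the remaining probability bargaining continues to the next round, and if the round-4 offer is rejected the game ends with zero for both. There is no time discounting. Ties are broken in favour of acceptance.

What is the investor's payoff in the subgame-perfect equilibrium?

19.68

Round 4 (the founder proposes): the investor will accept anything ≥ 0, so the founder offers 0 and keeps 60.
Round 3 (the investor proposes): rejecting gives the founder an expected 0.8 × 60 = 48, so the investor offers 48, keeping 12.
Round 2 (the founder proposes): rejecting gives the investor an expected 0.8 × 12 = 9.6; the founder offers that and keeps 50.4.
Round 1 (the investor proposes): rejecting gives the founder an expected 0.8 × 50.4 = 40.32, so the investor offers 40.32, keeping 19.68.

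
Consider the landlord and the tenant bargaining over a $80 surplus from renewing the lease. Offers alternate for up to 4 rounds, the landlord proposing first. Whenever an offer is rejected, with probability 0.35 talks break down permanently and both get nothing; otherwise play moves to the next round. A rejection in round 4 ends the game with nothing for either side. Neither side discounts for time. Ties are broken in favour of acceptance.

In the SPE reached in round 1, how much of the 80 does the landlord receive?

By backward induction:
Round 4 (the tenant proposes): the landlord will accept anything ≥ 0, so the tenant offers 0 and keeps 80.
Round 3 (the landlord proposes): rejecting gives the tenant an expected 0.65 × 80 = 52. The landlord offers 52 and keeps 80 − 52 = 28.
Round 2 (the tenant proposes): rejecting gives the landlord an expected 0.65 × 28 = 18.2. The tenant offers 18.2 and keeps 80 − 18.2 = 61.8.
Round 1 (the landlord proposes): rejecting gives the tenant an expected 0.65 × 61.8 = 40.17; the landlord offers that and keeps 39.83.

39.83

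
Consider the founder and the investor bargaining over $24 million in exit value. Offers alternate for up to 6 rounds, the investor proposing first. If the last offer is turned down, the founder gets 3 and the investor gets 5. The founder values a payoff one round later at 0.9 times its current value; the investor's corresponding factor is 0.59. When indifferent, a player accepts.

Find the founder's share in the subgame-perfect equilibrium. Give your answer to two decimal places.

18.38

Round 6 (the founder proposes): the investor gets 5 if talks fail, so the founder offers 5 and keeps 19.
Round 5 (the investor proposes): the founder can get 19 next round, worth 0.9 × 19 = 17.1 now. The investor offers 17.1 and keeps 24 − 17.1 = 6.9.
Round 4 (the founder proposes): the investor can get 6.9 next round, worth 0.59 × 6.9 = 4.071 now. The founder offers 4.071 and keeps 24 − 4.071 = 19.929.
Round 3 (the investor proposes): the founder can get 19.929 next round, worth 0.9 × 19.929 = 17.9361 now; the investor offers that and keeps 6.0639.
Round 2 (the founder proposes): the investor can get 6.0639 next round, worth 0.59 × 6.0639 = 3.577701 now. The founder offers 3.577701 and keeps 24 − 3.577701 = 20.422299.
Round 1 (the investor proposes): the founder can get 20.422299 next round, worth 0.9 × 20.422299 = 18.3800691 now. The investor offers 18.3800691 and keeps 24 − 18.3800691 = 5.6199309.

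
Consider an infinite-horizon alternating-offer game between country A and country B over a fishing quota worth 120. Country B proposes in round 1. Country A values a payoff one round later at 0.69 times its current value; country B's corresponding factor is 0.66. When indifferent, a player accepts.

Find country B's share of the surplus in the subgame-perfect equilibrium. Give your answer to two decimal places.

68.31

Let x be country B's share when country B proposes and y be country A's share when country A proposes.
Country A accepts iff offered ≥ 0.69·y, so x = 120 − 0.69y. Symmetrically y = 120 − 0.66x.
Substituting: x = 120 − 0.69(120 − 0.66x), giving x(1 − 0.66·0.69) = 120(1 − 0.69).
So x = 120 × 0.31 / 0.5446 ≈ 68.3070, and country A receives 120 − x ≈ 51.6930.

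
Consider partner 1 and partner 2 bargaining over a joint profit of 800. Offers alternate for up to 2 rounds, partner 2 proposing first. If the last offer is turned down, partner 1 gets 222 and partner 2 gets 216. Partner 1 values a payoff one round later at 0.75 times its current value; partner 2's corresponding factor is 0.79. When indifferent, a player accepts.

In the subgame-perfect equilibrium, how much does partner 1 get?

Round 2 (partner 1 proposes): partner 2 gets 216 if talks fail, so partner 1 offers 216 and keeps 584.
Round 1 (partner 2 proposes): partner 1 can get 584 next round, worth 0.75 × 584 = 438 now, so partner 2 offers 438, keeping 362.

438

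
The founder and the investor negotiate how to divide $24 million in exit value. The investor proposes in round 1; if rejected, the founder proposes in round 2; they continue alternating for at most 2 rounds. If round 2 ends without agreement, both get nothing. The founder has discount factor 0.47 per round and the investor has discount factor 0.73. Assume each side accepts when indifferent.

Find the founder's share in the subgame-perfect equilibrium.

Round 2 (the founder proposes): rejection yields 0 for the investor; the founder offers 0 and keeps 24.
Round 1 (the investor proposes): the founder can get 24 next round, worth 0.47 × 24 = 11.28 now, so the investor offers 11.28, keeping 12.72.

11.28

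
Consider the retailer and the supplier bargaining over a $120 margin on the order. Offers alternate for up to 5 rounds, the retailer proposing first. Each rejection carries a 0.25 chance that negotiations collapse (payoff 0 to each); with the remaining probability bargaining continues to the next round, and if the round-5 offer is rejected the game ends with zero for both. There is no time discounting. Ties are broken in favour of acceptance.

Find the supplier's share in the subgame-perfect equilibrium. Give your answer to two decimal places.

Round 5 (the retailer proposes): rejection yields 0 for the supplier; the retailer offers 0 and keeps 120.
Round 4 (the supplier proposes): rejecting gives the retailer an expected 0.75 × 120 = 90, so the supplier offers 90, keeping 30.
Round 3 (the retailer proposes): rejecting gives the supplier an expected 0.75 × 30 = 22.5, so the retailer offers 22.5, keeping 97.5.
Round 2 (the supplier proposes): rejecting gives the retailer an expected 0.75 × 97.5 = 73.125. The supplier offers 73.125 and keeps 120 − 73.125 = 46.875.
Round 1 (the retailer proposes): rejecting gives the supplier an expected 0.75 × 46.875 = 35.15625, so the retailer offers 35.15625, keeping 84.84375.

35.16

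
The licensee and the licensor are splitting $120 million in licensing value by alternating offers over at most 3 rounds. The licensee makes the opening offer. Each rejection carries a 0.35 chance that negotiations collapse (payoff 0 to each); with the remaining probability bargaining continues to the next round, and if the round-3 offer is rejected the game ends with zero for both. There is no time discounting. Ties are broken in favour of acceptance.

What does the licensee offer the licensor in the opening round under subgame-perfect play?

27.3

Round 3 (the licensee proposes): rejection yields 0 for the licensor; the licensee offers 0 and keeps 120.
Round 2 (the licensor proposes): rejecting gives the licensee an expected 0.65 × 120 = 78, so the licensor offers 78, keeping 42.
Round 1 (the licensee proposes): rejecting gives the licensor an expected 0.65 × 42 = 27.3. The licensee offers 27.3 and keeps 120 − 27.3 = 92.7.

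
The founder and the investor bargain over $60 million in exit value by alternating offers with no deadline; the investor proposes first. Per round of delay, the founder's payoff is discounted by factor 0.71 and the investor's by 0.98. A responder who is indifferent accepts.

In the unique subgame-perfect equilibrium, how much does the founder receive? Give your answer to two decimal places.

When the investor proposes, the founder accepts any offer worth at least 0.71 times what the founder would get by proposing next round; and vice versa.
This gives x = 60 − 0.71y and y = 60 − 0.98x, where x and y are each side's share when it proposes.
Hence (1 − 0.71·0.98)x = 60(1 − 0.71), i.e. 0.3042·x = 17.4.
x ≈ 57.1992; the founder's share is 60 − x ≈ 2.8008.

2.80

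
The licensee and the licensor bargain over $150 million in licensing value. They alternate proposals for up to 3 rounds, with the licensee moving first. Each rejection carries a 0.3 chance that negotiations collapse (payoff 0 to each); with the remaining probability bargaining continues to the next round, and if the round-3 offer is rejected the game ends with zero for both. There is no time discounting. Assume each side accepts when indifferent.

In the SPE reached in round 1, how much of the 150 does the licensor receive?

31.5

Round 3 (the licensee proposes): the licensor will accept anything ≥ 0, so the licensee offers 0 and keeps 150.
Round 2 (the licensor proposes): rejecting gives the licensee an expected 0.7 × 150 = 105, so the licensor offers 105, keeping 45.
Round 1 (the licensee proposes): rejecting gives the licensor an expected 0.7 × 45 = 31.5, so the licensee offers 31.5, keeping 118.5.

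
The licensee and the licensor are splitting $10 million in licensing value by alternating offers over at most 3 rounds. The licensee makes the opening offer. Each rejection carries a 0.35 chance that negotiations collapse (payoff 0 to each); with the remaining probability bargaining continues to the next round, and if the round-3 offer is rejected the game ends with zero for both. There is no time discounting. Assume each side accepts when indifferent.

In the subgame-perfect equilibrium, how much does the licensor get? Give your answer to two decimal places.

By backward induction:
Round 3 (the licensee proposes): rejection yields 0 for the licensor; the licensee offers 0 and keeps 10.
Round 2 (the licensor proposes): rejecting gives the licensee an expected 0.65 × 10 = 6.5, so the licensor offers 6.5, keeping 3.5.
Round 1 (the licensee proposes): rejecting gives the licensor an expected 0.65 × 3.5 = 2.275, so the licensee offers 2.275, keeping 7.725.

2.28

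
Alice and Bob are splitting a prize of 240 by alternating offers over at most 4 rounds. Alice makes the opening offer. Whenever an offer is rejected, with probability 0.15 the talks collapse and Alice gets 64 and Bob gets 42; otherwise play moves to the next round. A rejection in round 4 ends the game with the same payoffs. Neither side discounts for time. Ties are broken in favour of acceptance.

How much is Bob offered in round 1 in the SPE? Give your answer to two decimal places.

By backward induction:
Round 4 (Bob proposes): Alice gets 64 if talks fail, so Bob offers 64 and keeps 176.
Round 3 (Alice proposes): rejecting gives Bob an expected 0.85 × 176 + 0.15 × 42 = 155.9; Alice offers that and keeps 84.1.
Round 2 (Bob proposes): rejecting gives Alice an expected 0.85 × 84.1 + 0.15 × 64 = 81.085. Bob offers 81.085 and keeps 240 − 81.085 = 158.915.
Round 1 (Alice proposes): rejecting gives Bob an expected 0.85 × 158.915 + 0.15 × 42 = 141.37775. Alice offers 141.37775 and keeps 240 − 141.37775 = 98.62225.

141.38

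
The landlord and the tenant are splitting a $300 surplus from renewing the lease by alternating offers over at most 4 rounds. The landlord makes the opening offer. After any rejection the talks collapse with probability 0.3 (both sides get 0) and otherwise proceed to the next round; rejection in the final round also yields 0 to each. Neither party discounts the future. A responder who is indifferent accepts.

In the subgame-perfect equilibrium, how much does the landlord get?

By backward induction:
Round 4 (the tenant proposes): the landlord will accept anything ≥ 0, so the tenant offers 0 and keeps 300.
Round 3 (the landlord proposes): rejecting gives the tenant an expected 0.7 × 300 = 210, so the landlord offers 210, keeping 90.
Round 2 (the tenant proposes): rejecting gives the landlord an expected 0.7 × 90 = 63, so the tenant offers 63, keeping 237.
Round 1 (the landlord proposes): rejecting gives the tenant an expected 0.7 × 237 = 165.9, so the landlord offers 165.9, keeping 134.1.

134.1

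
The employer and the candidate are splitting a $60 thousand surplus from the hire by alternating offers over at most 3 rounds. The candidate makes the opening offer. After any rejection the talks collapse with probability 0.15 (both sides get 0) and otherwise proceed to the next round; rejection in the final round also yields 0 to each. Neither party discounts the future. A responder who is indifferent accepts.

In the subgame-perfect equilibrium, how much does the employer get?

7.65

Round 3 (the candidate proposes): rejection yields 0 for the employer; the candidate offers 0 and keeps 60.
Round 2 (the employer proposes): rejecting gives the candidate an expected 0.85 × 60 = 51, so the employer offers 51, keeping 9.
Round 1 (the candidate proposes): rejecting gives the employer an expected 0.85 × 9 = 7.65. The candidate offers 7.65 and keeps 60 − 7.65 = 52.35.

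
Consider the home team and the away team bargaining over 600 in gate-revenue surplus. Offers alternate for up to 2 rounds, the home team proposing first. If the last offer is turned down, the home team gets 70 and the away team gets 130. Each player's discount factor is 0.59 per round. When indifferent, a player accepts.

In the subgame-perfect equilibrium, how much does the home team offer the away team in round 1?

312.7

Work backward from the last round.
Round 2 (the away team proposes): the home team gets 70 if talks fail, so the away team offers 70 and keeps 530.
Round 1 (the home team proposes): the away team can get 530 next round, worth 0.59 × 530 = 312.7 now. The home team offers 312.7 and keeps 600 − 312.7 = 287.3.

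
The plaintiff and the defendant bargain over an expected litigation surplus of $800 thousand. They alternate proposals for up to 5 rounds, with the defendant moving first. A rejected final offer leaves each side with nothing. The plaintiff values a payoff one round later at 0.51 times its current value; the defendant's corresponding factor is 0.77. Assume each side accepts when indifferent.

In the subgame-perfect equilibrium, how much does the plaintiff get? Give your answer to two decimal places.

130.69

Round 5 (the defendant proposes): the plaintiff will accept anything ≥ 0, so the defendant offers 0 and keeps 800.
Round 4 (the plaintiff proposes): the defendant can get 800 next round, worth 0.77 × 800 = 616 now. The plaintiff offers 616 and keeps 800 − 616 = 184.
Round 3 (the defendant proposes): the plaintiff can get 184 next round, worth 0.51 × 184 = 93.84 now, so the defendant offers 93.84, keeping 706.16.
Round 2 (the plaintiff proposes): the defendant can get 706.16 next round, worth 0.77 × 706.16 = 543.7432 now; the plaintiff offers that and keeps 256.2568.
Round 1 (the defendant proposes): the plaintiff can get 256.2568 next round, worth 0.51 × 256.2568 = 130.690968 now; the defendant offers that and keeps 669.309032.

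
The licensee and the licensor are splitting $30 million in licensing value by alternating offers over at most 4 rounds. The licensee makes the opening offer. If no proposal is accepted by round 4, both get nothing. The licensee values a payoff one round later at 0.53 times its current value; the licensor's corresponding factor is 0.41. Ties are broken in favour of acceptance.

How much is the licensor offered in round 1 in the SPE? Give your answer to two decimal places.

8.45

Round 4 (the licensor proposes): the licensee will accept anything ≥ 0, so the licensor offers 0 and keeps 30.
Round 3 (the licensee proposes): the licensor can get 30 next round, worth 0.41 × 30 = 12.3 now. The licensee offers 12.3 and keeps 30 − 12.3 = 17.7.
Round 2 (the licensor proposes): the licensee can get 17.7 next round, worth 0.53 × 17.7 = 9.381 now; the licensor offers that and keeps 20.619.
Round 1 (the licensee proposes): the licensor can get 20.619 next round, worth 0.41 × 20.619 = 8.45379 now; the licensee offers that and keeps 21.54621.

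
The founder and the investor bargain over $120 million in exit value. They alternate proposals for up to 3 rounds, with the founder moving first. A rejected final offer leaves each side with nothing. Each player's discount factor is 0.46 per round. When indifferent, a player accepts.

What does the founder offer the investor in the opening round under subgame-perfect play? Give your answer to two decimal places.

29.81

Round 3 (the founder proposes): the investor will accept anything ≥ 0, so the founder offers 0 and keeps 120.
Round 2 (the investor proposes): the founder can get 120 next round, worth 0.46 × 120 = 55.2 now. The investor offers 55.2 and keeps 120 − 55.2 = 64.8.
Round 1 (the founder proposes): the investor can get 64.8 next round, worth 0.46 × 64.8 = 29.808 now. The founder offers 29.808 and keeps 120 − 29.808 = 90.192.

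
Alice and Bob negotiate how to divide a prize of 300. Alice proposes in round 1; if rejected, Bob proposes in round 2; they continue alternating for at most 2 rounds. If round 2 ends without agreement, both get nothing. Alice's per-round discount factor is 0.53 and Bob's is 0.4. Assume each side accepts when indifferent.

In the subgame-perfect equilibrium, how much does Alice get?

Solve by backward induction from round 2.
Round 2 (Bob proposes): rejection yields 0 for Alice; Bob offers 0 and keeps 300.
Round 1 (Alice proposes): Bob can get 300 next round, worth 0.4 × 300 = 120 now. Alice offers 120 and keeps 300 − 120 = 180.

180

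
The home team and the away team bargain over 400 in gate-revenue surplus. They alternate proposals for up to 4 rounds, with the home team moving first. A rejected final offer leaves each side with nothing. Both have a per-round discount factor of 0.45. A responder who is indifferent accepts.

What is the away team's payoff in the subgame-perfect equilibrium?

135.45

Round 4 (the away team proposes): the home team will accept anything ≥ 0, so the away team offers 0 and keeps 400.
Round 3 (the home team proposes): the away team can get 400 next round, worth 0.45 × 400 = 180 now; the home team offers that and keeps 220.
Round 2 (the away team proposes): the home team can get 220 next round, worth 0.45 × 220 = 99 now. The away team offers 99 and keeps 400 − 99 = 301.
Round 1 (the home team proposes): the away team can get 301 next round, worth 0.45 × 301 = 135.45 now. The home team offers 135.45 and keeps 400 − 135.45 = 264.55.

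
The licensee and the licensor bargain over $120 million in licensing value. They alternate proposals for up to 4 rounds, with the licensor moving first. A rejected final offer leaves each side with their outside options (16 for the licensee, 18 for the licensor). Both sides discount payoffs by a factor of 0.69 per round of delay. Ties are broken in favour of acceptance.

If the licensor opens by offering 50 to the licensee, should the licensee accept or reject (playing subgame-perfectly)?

Work out the licensee's continuation value if the offer is rejected.
Round 4 (the licensee proposes): the licensor gets 18 if talks fail, so the licensee offers 18 and keeps 102.
Round 3 (the licensor proposes): the licensee can get 102 next round, worth 0.69 × 102 = 70.38 now, so the licensor offers 70.38, keeping 49.62.
Round 2 (the licensee proposes): the licensor can get 49.62 next round, worth 0.69 × 49.62 = 34.2378 now; the licensee offers that and keeps 85.7622.
So by rejecting in round 1, the licensee gets 85.7622 next round, worth 0.69 × 85.7622 = 59.175918 now.
Offer 50 < 59.175918, so the licensee rejects.

Reject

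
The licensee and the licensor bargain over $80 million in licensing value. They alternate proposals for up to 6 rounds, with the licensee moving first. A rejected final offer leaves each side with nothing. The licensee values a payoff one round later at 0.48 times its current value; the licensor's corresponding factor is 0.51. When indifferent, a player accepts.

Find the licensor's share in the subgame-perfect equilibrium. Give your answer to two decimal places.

Round 6 (the licensor proposes): the licensee will accept anything ≥ 0, so the licensor offers 0 and keeps 80.
Round 5 (the licensee proposes): the licensor can get 80 next round, worth 0.51 × 80 = 40.8 now. The licensee offers 40.8 and keeps 80 − 40.8 = 39.2.
Round 4 (the licensor proposes): the licensee can get 39.2 next round, worth 0.48 × 39.2 = 18.816 now. The licensor offers 18.816 and keeps 80 − 18.816 = 61.184.
Round 3 (the licensee proposes): the licensor can get 61.184 next round, worth 0.51 × 61.184 = 31.20384 now, so the licensee offers 31.20384, keeping 48.79616.
Round 2 (the licensor proposes): the licensee can get 48.79616 next round, worth 0.48 × 48.79616 = 23.4221568 now, so the licensor offers 23.4221568, keeping 56.5778432.
Round 1 (the licensee proposes): the licensor can get 56.5778432 next round, worth 0.51 × 56.5778432 = 28.854700032 now, so the licensee offers 28.854700032, keeping 51.145299968.

28.85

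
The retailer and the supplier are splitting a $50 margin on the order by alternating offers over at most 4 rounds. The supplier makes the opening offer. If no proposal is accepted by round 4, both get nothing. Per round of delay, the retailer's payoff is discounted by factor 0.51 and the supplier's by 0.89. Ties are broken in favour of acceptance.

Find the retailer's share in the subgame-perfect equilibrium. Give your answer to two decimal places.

Work backward from the last round.
Round 4 (the retailer proposes): the supplier will accept anything ≥ 0, so the retailer offers 0 and keeps 50.
Round 3 (the supplier proposes): the retailer can get 50 next round, worth 0.51 × 50 = 25.5 now; the supplier offers that and keeps 24.5.
Round 2 (the retailer proposes): the supplier can get 24.5 next round, worth 0.89 × 24.5 = 21.805 now. The retailer offers 21.805 and keeps 50 − 21.805 = 28.195.
Round 1 (the supplier proposes): the retailer can get 28.195 next round, worth 0.51 × 28.195 = 14.37945 now; the supplier offers that and keeps 35.62055.

14.38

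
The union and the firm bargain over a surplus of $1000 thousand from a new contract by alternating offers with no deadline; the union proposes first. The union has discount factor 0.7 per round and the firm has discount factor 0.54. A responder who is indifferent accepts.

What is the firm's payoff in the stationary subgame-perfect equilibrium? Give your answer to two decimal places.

260.45

When the union proposes, the firm accepts any offer worth at least 0.54 times what the firm would get by proposing next round; and vice versa.
This gives x = 1000 − 0.54y and y = 1000 − 0.7x, where x and y are each side's share when it proposes.
Hence (1 − 0.54·0.7)x = 1000(1 − 0.54), i.e. 0.622·x = 460.
x ≈ 739.5498; the firm's share is 1000 − x ≈ 260.4502.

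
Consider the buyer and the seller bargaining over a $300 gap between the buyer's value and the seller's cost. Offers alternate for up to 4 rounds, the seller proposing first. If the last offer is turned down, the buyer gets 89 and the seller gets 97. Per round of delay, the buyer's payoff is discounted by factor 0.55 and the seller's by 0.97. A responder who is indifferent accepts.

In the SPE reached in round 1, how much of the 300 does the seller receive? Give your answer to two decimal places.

Round 4 (the buyer proposes): the seller gets 97 if talks fail, so the buyer offers 97 and keeps 203.
Round 3 (the seller proposes): the buyer can get 203 next round, worth 0.55 × 203 = 111.65 now; the seller offers that and keeps 188.35.
Round 2 (the buyer proposes): the seller can get 188.35 next round, worth 0.97 × 188.35 = 182.6995 now; the buyer offers that and keeps 117.3005.
Round 1 (the seller proposes): the buyer can get 117.3005 next round, worth 0.55 × 117.3005 = 64.515275 now, so the seller offers 64.515275, keeping 235.484725.

235.48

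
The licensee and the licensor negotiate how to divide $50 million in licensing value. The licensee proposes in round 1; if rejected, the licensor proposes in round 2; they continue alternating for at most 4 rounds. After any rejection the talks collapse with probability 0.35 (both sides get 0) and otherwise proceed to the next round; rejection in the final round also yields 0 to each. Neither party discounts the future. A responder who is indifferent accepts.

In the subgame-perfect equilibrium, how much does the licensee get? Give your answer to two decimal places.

Round 4 (the licensor proposes): the licensee will accept anything ≥ 0, so the licensor offers 0 and keeps 50.
Round 3 (the licensee proposes): rejecting gives the licensor an expected 0.65 × 50 = 32.5; the licensee offers that and keeps 17.5.
Round 2 (the licensor proposes): rejecting gives the licensee an expected 0.65 × 17.5 = 11.375. The licensor offers 11.375 and keeps 50 − 11.375 = 38.625.
Round 1 (the licensee proposes): rejecting gives the licensor an expected 0.65 × 38.625 = 25.10625; the licensee offers that and keeps 24.89375.

24.89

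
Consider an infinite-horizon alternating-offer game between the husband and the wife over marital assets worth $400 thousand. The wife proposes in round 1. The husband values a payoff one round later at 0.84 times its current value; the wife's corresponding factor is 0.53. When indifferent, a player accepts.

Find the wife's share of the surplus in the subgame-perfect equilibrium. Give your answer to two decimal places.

In a stationary SPE each proposer offers the other exactly their discounted continuation value.
If the wife keeps x when proposing and the husband keeps y when proposing, then x = 400 − 0.84y and y = 400 − 0.53x.
Solving: x = 400(1 − 0.84) / (1 − 0.53·0.84) = 64 / 0.5548 ≈ 115.3569.
The husband gets 400 − 115.3569 ≈ 284.6431.

115.36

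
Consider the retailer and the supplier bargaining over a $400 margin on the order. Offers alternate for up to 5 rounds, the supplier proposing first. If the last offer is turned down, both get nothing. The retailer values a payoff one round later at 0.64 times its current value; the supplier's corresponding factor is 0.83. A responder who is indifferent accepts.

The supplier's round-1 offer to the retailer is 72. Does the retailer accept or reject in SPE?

Round 5 (the supplier proposes): rejection yields 0 for the retailer; the supplier offers 0 and keeps 400.
Round 4 (the retailer proposes): the supplier can get 400 next round, worth 0.83 × 400 = 332 now, so the retailer offers 332, keeping 68.
Round 3 (the supplier proposes): the retailer can get 68 next round, worth 0.64 × 68 = 43.52 now, so the supplier offers 43.52, keeping 356.48.
Round 2 (the retailer proposes): the supplier can get 356.48 next round, worth 0.83 × 356.48 = 295.8784 now; the retailer offers that and keeps 104.1216.
So by rejecting in round 1, the retailer gets 104.1216 next round, worth 0.64 × 104.1216 = 66.637824 now.
Offer 72 ≥ 66.637824, so the retailer accepts.

Accept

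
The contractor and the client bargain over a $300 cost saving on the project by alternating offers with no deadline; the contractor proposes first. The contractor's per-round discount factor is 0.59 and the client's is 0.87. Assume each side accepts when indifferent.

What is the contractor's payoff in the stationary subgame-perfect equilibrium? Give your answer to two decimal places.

When the contractor proposes, the client accepts any offer worth at least 0.87 times what the client would get by proposing next round; and vice versa.
This gives x = 300 − 0.87y and y = 300 − 0.59x, where x and y are each side's share when it proposes.
Hence (1 − 0.87·0.59)x = 300(1 − 0.87), i.e. 0.4867·x = 39.
x ≈ 80.1315; the client's share is 300 − x ≈ 219.8685.

80.13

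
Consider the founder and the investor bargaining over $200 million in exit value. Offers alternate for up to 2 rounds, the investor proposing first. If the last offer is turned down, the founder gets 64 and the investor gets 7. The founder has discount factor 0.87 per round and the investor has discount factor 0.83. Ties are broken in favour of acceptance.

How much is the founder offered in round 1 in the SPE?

Round 2 (the founder proposes): the investor gets 7 if talks fail, so the founder offers 7 and keeps 193.
Round 1 (the investor proposes): the founder can get 193 next round, worth 0.87 × 193 = 167.91 now, so the investor offers 167.91, keeping 32.09.

167.91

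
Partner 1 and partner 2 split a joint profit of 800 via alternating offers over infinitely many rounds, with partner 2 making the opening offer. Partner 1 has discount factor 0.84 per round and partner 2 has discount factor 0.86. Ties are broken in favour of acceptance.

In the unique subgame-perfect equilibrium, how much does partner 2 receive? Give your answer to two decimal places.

Let x be partner 2's share when partner 2 proposes and y be partner 1's share when partner 1 proposes.
Partner 1 accepts iff offered ≥ 0.84·y, so x = 800 − 0.84y. Symmetrically y = 800 − 0.86x.
Substituting: x = 800 − 0.84(800 − 0.86x), giving x(1 − 0.86·0.84) = 800(1 − 0.84).
So x = 800 × 0.16 / 0.2776 ≈ 461.0951, and partner 1 receives 800 − x ≈ 338.9049.

461.10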